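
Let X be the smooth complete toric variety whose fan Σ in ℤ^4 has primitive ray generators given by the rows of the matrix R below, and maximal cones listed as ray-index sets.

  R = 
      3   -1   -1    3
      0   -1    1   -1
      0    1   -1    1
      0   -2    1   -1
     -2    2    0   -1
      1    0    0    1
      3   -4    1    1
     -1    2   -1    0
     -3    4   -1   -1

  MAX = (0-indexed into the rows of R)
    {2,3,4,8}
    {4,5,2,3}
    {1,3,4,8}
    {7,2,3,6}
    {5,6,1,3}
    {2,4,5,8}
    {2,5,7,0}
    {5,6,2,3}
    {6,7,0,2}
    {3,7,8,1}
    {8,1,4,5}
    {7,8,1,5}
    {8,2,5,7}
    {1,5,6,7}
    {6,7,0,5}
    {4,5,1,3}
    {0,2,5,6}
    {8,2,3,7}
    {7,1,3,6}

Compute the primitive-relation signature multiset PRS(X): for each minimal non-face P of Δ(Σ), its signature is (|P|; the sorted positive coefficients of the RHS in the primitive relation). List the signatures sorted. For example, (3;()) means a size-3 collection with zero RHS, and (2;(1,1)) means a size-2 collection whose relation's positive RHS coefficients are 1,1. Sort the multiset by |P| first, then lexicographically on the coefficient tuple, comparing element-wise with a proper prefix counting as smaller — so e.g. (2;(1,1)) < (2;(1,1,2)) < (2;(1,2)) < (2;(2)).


11 collections generate NE(X_Σ); each relation:

  P={1,2}:  v_{1} + v_{2} = 0 — sig = (2;())
  P={6,8}:  v_{6} + v_{8} = 0 — sig = (2;())
  P={4,7}:  v_{4} + v_{7} = v_{8} — sig = (2;(1))
  P={0,3}:  v_{0} + v_{3} = v_{2} + v_{6} — sig = (2;(1,1))
  P={0,4}:  v_{0} + v_{4} = v_{2} + v_{5} — sig = (2;(1,1))
  P={4,6}:  v_{4} + v_{6} = v_{3} + v_{5} — sig = (2;(1,1))
  P={0,1}:  v_{0} + v_{1} = v_{5} + v_{6} + v_{7} — sig = (2;(1,1,1))
  P={0,8}:  v_{0} + v_{8} = v_{2} + v_{5} + v_{7} — sig = (2;(1,1,1))
  P={3,5,7}:  v_{3} + v_{5} + v_{7} = 0 — sig = (3;())
  P={3,5,8}:  v_{3} + v_{5} + v_{8} = v_{4} — sig = (3;(1))
  P={2,5,6,7}:  v_{2} + v_{5} + v_{6} + v_{7} = v_{0} — sig = (4;(1))

Sorted signature multiset PRS(X):
[(2;()), (2;()), (2;(1)), (2;(1,1)), (2;(1,1)), (2;(1,1)), (2;(1,1,1)), (2;(1,1,1)), (3;()), (3;(1)), (4;(1))]


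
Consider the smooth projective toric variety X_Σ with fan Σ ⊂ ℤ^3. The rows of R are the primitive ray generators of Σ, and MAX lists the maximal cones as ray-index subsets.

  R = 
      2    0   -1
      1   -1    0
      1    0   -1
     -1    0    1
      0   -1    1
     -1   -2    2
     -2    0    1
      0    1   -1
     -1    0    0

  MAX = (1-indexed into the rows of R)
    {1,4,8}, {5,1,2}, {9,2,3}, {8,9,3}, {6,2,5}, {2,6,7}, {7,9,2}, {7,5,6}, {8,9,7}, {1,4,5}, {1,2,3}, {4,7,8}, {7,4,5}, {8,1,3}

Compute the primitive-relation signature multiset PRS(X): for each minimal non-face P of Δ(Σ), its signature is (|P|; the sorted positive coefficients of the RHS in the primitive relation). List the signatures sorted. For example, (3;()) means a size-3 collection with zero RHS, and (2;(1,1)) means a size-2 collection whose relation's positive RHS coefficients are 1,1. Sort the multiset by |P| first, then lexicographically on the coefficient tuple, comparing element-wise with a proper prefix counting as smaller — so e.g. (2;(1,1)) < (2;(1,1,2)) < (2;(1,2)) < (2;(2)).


Primitive collections (16):

  • {1,7}:  v_{1} + v_{7} = 0  ⟹  sig = (2;())
  • {3,4}:  v_{3} + v_{4} = 0  ⟹  sig = (2;())
  • {5,8}:  v_{5} + v_{8} = 0  ⟹  sig = (2;())
  • {1,9}:  v_{1} + v_{9} = v_{3}  ⟹  sig = (2;(1))
  • {2,4}:  v_{2} + v_{4} = v_{5}  ⟹  sig = (2;(1))
  • {2,8}:  v_{2} + v_{8} = v_{3}  ⟹  sig = (2;(1))
  • {3,5}:  v_{3} + v_{5} = v_{2}  ⟹  sig = (2;(1))
  • {3,7}:  v_{3} + v_{7} = v_{9}  ⟹  sig = (2;(1))
  • {4,9}:  v_{4} + v_{9} = v_{7}  ⟹  sig = (2;(1))
  • {1,6}:  v_{1} + v_{6} = v_{2} + v_{5}  ⟹  sig = (2;(1,1))
  • {5,9}:  v_{5} + v_{9} = v_{2} + v_{7}  ⟹  sig = (2;(1,1))
  • {6,8}:  v_{6} + v_{8} = v_{2} + v_{7}  ⟹  sig = (2;(1,1))
  • {3,6}:  v_{3} + v_{6} = 2·v_{2} + v_{7}  ⟹  sig = (2;(1,2))
  • {4,6}:  v_{4} + v_{6} = 2·v_{5} + v_{7}  ⟹  sig = (2;(1,2))
  • {6,9}:  v_{6} + v_{9} = 2·v_{2} + 2·v_{7}  ⟹  sig = (2;(2,2))
  • {2,5,7}:  v_{2} + v_{5} + v_{7} = v_{6}  ⟹  sig = (3;(1))

Signatures (|P|; sorted positive RHS coefficients), sorted:
[(2;()), (2;()), (2;()), (2;(1)), (2;(1)), (2;(1)), (2;(1)), (2;(1)), (2;(1)), (2;(1,1)), (2;(1,1)), (2;(1,1)), (2;(1,2)), (2;(1,2)), (2;(2,2)), (3;(1))]


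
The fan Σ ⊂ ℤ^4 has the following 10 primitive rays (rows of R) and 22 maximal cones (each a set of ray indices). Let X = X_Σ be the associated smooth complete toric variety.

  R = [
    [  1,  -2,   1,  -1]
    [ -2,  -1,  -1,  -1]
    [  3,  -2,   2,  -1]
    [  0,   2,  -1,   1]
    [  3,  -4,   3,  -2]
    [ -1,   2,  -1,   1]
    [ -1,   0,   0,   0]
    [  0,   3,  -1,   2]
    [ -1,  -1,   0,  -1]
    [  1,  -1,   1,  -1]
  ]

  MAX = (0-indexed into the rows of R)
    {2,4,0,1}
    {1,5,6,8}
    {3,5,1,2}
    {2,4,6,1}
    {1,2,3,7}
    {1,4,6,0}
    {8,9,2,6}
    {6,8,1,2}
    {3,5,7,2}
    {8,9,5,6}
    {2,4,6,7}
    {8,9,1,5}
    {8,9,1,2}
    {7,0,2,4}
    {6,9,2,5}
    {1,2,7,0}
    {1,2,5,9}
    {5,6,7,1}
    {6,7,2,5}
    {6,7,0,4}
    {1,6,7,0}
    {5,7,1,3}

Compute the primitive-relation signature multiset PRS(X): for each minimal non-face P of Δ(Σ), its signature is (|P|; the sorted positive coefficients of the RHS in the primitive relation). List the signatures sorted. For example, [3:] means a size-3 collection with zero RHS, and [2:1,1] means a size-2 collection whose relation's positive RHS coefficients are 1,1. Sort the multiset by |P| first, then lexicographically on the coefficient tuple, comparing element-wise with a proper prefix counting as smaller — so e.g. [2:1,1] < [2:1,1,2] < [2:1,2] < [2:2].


Minimal non-faces — 20 found among 10 rays, 22 max cones:

  • {0,5}:  v_{0} + v_{5} = 0  →  sig = [2:]
  • {3,4}:  v_{3} + v_{4} = v_{2}  →  sig = [2:1]
  • {3,6}:  v_{3} + v_{6} = v_{5}  →  sig = [2:1]
  • {7,8}:  v_{7} + v_{8} = v_{5}  →  sig = [2:1]
  • {0,9}:  v_{0} + v_{9} = v_{2} + v_{8}  →  sig = [2:1,1]
  • {4,5}:  v_{4} + v_{5} = v_{2} + v_{6}  →  sig = [2:1,1]
  • {0,3}:  v_{0} + v_{3} = v_{1} + v_{2} + v_{7}  →  sig = [2:1,1,1]
  • {0,8}:  v_{0} + v_{8} = v_{1} + v_{2} + v_{6}  →  sig = [2:1,1,1]
  • {3,8}:  v_{3} + v_{8} = v_{1} + v_{2} + 2·v_{5}  →  sig = [2:1,1,2]
  • {4,9}:  v_{4} + v_{9} = 2·v_{2} + v_{6} + v_{8}  →  sig = [2:1,1,2]
  • {7,9}:  v_{7} + v_{9} = v_{2} + 2·v_{5}  →  sig = [2:1,2]
  • {4,8}:  v_{4} + v_{8} = v_{1} + 2·v_{2} + 2·v_{6}  →  sig = [2:1,2,2]
  • {3,9}:  v_{3} + v_{9} = v_{1} + 2·v_{2} + 3·v_{5}  →  sig = [2:1,2,3]
  • {0,2,6}:  v_{0} + v_{2} + v_{6} = v_{4}  →  sig = [3:1]
  • {1,4,7}:  v_{1} + v_{4} + v_{7} = v_{0}  →  sig = [3:1]
  • {2,5,8}:  v_{2} + v_{5} + v_{8} = v_{9}  →  sig = [3:1]
  • {1,6,9}:  v_{1} + v_{6} + v_{9} = 2·v_{8}  →  sig = [3:2]
  • {1,2,6,7}:  v_{1} + v_{2} + v_{6} + v_{7} = 0  →  sig = [4:]
  • {1,2,5,6}:  v_{1} + v_{2} + v_{5} + v_{6} = v_{8}  →  sig = [4:1]
  • {1,2,5,7}:  v_{1} + v_{2} + v_{5} + v_{7} = v_{3}  →  sig = [4:1]

so the primitive-relation signature multiset is
[[2:], [2:1], [2:1], [2:1], [2:1,1], [2:1,1], [2:1,1,1], [2:1,1,1], [2:1,1,2], [2:1,1,2], [2:1,2], [2:1,2,2], [2:1,2,3], [3:1], [3:1], [3:1], [3:2], [4:], [4:1], [4:1]]


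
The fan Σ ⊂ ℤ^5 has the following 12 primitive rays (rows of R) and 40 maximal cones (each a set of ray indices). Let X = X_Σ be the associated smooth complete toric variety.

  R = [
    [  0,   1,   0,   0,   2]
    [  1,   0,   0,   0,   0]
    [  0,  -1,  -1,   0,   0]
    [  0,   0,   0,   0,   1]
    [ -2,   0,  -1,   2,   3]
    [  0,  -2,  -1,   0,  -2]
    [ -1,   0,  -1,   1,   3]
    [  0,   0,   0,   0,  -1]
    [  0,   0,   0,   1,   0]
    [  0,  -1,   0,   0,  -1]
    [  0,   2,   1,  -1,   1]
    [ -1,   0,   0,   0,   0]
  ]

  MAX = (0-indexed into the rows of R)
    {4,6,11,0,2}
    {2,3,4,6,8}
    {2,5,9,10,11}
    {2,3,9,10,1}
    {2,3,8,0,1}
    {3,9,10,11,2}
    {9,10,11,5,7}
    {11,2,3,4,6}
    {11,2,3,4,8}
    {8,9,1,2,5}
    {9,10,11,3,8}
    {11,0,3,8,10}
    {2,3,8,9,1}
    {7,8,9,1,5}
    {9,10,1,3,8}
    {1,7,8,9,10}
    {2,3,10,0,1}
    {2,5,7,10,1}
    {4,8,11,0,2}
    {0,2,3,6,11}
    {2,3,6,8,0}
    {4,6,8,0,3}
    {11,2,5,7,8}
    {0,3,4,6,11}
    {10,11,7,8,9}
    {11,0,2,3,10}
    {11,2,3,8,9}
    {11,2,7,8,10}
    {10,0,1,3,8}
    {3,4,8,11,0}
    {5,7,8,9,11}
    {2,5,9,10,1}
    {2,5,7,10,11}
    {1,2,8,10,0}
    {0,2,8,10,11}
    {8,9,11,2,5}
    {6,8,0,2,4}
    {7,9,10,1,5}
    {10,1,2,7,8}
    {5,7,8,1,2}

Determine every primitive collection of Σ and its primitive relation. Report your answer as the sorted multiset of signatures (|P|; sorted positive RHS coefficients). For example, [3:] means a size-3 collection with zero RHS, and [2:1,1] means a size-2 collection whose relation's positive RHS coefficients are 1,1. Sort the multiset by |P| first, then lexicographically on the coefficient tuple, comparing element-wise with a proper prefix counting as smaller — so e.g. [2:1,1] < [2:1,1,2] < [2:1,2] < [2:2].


The 23 primitive collections of Σ (r=12, n=5):

  {1,11}:  v_{1} + v_{11} = 0 — sig = [2:]
  {3,7}:  v_{3} + v_{7} = 0 — sig = [2:]
  {0,5}:  v_{0} + v_{5} = v_{2} — sig = [2:1]
  {0,9}:  v_{0} + v_{9} = v_{3} — sig = [2:1]
  {1,4}:  v_{1} + v_{4} = v_{6} + v_{8} — sig = [2:1,1]
  {3,5}:  v_{3} + v_{5} = v_{2} + v_{9} — sig = [2:1,1]
  {0,7}:  v_{0} + v_{7} = v_{2} + v_{8} + v_{10} — sig = [2:1,1,1]
  {1,6}:  v_{1} + v_{6} = v_{0} + v_{2} + v_{3} + v_{8} — sig = [2:1,1,1,1]
  {6,7}:  v_{6} + v_{7} = v_{0} + v_{2} + v_{8} + v_{11} — sig = [2:1,1,1,1]
  {5,6}:  v_{5} + v_{6} = 2·v_{2} + v_{3} + v_{8} + v_{11} — sig = [2:1,1,1,2]
  {6,9}:  v_{6} + v_{9} = v_{2} + 2·v_{3} + v_{8} + v_{11} — sig = [2:1,1,1,2]
  {4,7}:  v_{4} + v_{7} = v_{0} + v_{2} + 2·v_{8} + 2·v_{11} — sig = [2:1,1,2,2]
  {6,10}:  v_{6} + v_{10} = 2·v_{0} + v_{11} — sig = [2:1,2]
  {4,10}:  v_{4} + v_{10} = 2·v_{0} + v_{8} + 2·v_{11} — sig = [2:1,2,2]
  {4,5}:  v_{4} + v_{5} = 2·v_{2} + v_{3} + 2·v_{8} + 2·v_{11} — sig = [2:1,2,2,2]
  {4,9}:  v_{4} + v_{9} = v_{2} + 2·v_{3} + 2·v_{8} + 2·v_{11} — sig = [2:1,2,2,2]
  {2,7,9}:  v_{2} + v_{7} + v_{9} = v_{5} — sig = [3:1]
  {5,8,10}:  v_{5} + v_{8} + v_{10} = v_{7} — sig = [3:1]
  {6,8,11}:  v_{6} + v_{8} + v_{11} = v_{4} — sig = [3:1]
  {2,8,9,10}:  v_{2} + v_{8} + v_{9} + v_{10} = 0 — sig = [4:]
  {2,3,8,10}:  v_{2} + v_{3} + v_{8} + v_{10} = v_{0} — sig = [4:1]
  {0,2,3,4}:  v_{0} + v_{2} + v_{3} + v_{4} = 2·v_{6} — sig = [4:2]
  {0,2,3,8,11}:  v_{0} + v_{2} + v_{3} + v_{8} + v_{11} = v_{6} — sig = [5:1]

so the primitive-relation signature multiset is
    [2:]
    [2:]
    [2:1]
    [2:1]
    [2:1,1]
    [2:1,1]
    [2:1,1,1]
    [2:1,1,1,1]
    [2:1,1,1,1]
    [2:1,1,1,2]
    [2:1,1,1,2]
    [2:1,1,2,2]
    [2:1,2]
    [2:1,2,2]
    [2:1,2,2,2]
    [2:1,2,2,2]
    [3:1]
    [3:1]
    [3:1]
    [4:]
    [4:1]
    [4:2]
    [5:1]


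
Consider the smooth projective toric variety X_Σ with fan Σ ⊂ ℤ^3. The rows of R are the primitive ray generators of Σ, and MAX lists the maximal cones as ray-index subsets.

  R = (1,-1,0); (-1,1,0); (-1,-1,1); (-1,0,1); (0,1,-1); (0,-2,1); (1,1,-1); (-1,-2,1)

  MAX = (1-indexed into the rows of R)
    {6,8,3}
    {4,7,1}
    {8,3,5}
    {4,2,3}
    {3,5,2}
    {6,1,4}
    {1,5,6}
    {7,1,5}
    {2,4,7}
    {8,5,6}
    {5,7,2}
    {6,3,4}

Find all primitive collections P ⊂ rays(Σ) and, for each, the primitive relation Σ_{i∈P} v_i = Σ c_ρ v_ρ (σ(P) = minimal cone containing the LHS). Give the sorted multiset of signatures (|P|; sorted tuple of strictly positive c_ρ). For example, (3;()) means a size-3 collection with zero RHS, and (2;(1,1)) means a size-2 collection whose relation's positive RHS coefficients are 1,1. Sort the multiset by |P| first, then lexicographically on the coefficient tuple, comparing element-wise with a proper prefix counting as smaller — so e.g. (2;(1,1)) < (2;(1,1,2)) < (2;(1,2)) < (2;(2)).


|primitive collections| = 11. Relations:

  P = {1,2}:  v_{1} + v_{2} = 0  ⇒ sig = (2;())
  P = {3,7}:  v_{3} + v_{7} = 0  ⇒ sig = (2;())
  P = {1,3}:  v_{1} + v_{3} = v_{6}  ⇒ sig = (2;(1))
  P = {2,6}:  v_{2} + v_{6} = v_{3}  ⇒ sig = (2;(1))
  P = {4,5}:  v_{4} + v_{5} = v_{2}  ⇒ sig = (2;(1))
  P = {6,7}:  v_{6} + v_{7} = v_{1}  ⇒ sig = (2;(1))
  P = {7,8}:  v_{7} + v_{8} = v_{5} + v_{6}  ⇒ sig = (2;(1,1))
  P = {1,8}:  v_{1} + v_{8} = v_{5} + 2·v_{6}  ⇒ sig = (2;(1,2))
  P = {2,8}:  v_{2} + v_{8} = 2·v_{3} + v_{5}  ⇒ sig = (2;(1,2))
  P = {4,8}:  v_{4} + v_{8} = 2·v_{3}  ⇒ sig = (2;(2))
  P = {3,5,6}:  v_{3} + v_{5} + v_{6} = v_{8}  ⇒ sig = (3;(1))

Signatures (|P|; sorted positive RHS coefficients), sorted:
    |P|=2: 10 collections, coeffs (), (), (1), (1), (1), (1), (1,1), (1,2), (1,2), (2)
    |P|=3: 1 collection, coeffs (1)


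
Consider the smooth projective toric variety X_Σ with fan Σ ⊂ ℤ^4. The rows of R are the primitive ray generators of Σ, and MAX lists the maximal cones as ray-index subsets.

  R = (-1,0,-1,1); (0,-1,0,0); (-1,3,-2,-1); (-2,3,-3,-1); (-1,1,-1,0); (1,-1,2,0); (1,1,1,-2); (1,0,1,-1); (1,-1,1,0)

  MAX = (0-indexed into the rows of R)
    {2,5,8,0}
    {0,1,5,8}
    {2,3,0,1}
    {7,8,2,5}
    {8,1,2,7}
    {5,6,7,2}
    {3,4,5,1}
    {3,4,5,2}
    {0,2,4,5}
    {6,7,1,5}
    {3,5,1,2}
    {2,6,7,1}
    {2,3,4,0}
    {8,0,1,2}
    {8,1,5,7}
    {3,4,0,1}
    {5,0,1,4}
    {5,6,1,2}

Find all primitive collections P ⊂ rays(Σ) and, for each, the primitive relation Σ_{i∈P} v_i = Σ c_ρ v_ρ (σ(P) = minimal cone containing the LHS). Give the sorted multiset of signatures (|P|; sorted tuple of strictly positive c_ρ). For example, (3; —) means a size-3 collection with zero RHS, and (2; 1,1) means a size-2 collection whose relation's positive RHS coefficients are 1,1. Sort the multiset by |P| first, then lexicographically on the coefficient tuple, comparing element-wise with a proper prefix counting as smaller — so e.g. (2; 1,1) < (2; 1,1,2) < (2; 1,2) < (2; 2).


|primitive collections| = 14. Relations:

  • {0,7}:  v_{0} + v_{7} = 0  ⇒ sig = (2; —)
  • {4,8}:  v_{4} + v_{8} = 0  ⇒ sig = (2; —)
  • {3,8}:  v_{3} + v_{8} = v_{1} + v_{2}  ⇒ sig = (2; 1,1)
  • {0,6}:  v_{0} + v_{6} = v_{1} + v_{2} + v_{5}  ⇒ sig = (2; 1,1,1)
  • {4,7}:  v_{4} + v_{7} = v_{1} + v_{2} + v_{5}  ⇒ sig = (2; 1,1,1)
  • {3,7}:  v_{3} + v_{7} = 2·v_{1} + 2·v_{2} + v_{5}  ⇒ sig = (2; 1,2,2)
  • {6,8}:  v_{6} + v_{8} = 2·v_{7}  ⇒ sig = (2; 2)
  • {4,6}:  v_{4} + v_{6} = 2·v_{1} + 2·v_{2} + 2·v_{5}  ⇒ sig = (2; 2,2,2)
  • {3,6}:  v_{3} + v_{6} = 3·v_{1} + 3·v_{2} + 2·v_{5}  ⇒ sig = (2; 2,3,3)
  • {1,2,4}:  v_{1} + v_{2} + v_{4} = v_{3}  ⇒ sig = (3; 1)
  • {0,3,5}:  v_{0} + v_{3} + v_{5} = 2·v_{4}  ⇒ sig = (3; 2)
  • {0,1,2,5}:  v_{0} + v_{1} + v_{2} + v_{5} = v_{4}  ⇒ sig = (4; 1)
  • {1,2,5,7}:  v_{1} + v_{2} + v_{5} + v_{7} = v_{6}  ⇒ sig = (4; 1)
  • {1,2,5,8}:  v_{1} + v_{2} + v_{5} + v_{8} = v_{7}  ⇒ sig = (4; 1)

Hence PRS(X_Σ) =
[(2; —), (2; —), (2; 1,1), (2; 1,1,1), (2; 1,1,1), (2; 1,2,2), (2; 2), (2; 2,2,2), (2; 2,3,3), (3; 1), (3; 2), (4; 1), (4; 1), (4; 1)]


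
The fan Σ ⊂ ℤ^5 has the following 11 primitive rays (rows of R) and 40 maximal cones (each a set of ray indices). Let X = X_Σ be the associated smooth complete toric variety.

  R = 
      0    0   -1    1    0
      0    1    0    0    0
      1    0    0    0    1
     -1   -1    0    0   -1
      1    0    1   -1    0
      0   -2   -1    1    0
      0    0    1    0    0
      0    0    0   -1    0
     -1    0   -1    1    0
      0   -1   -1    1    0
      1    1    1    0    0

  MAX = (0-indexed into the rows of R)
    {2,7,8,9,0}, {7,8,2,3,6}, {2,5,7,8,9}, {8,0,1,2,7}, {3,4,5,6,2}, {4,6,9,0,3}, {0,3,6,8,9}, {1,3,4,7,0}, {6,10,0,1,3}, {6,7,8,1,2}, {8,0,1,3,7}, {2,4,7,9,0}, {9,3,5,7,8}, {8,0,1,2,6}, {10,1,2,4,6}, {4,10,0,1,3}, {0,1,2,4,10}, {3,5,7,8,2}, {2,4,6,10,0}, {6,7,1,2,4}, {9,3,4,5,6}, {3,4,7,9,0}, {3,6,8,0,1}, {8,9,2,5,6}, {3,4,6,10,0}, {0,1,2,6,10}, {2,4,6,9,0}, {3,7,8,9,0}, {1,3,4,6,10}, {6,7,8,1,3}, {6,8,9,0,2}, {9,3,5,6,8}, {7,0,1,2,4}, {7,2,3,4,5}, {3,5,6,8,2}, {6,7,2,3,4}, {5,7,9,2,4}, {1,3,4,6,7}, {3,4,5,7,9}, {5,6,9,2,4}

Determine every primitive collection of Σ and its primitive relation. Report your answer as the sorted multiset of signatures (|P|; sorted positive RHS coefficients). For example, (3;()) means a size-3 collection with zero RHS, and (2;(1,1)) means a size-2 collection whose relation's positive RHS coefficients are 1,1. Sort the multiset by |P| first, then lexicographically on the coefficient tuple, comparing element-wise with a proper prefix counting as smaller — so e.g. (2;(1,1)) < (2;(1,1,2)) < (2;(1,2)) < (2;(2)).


|primitive collections| = 16. Relations:

  P = {4,8}:  v_{4} + v_{8} = 0  →  sig = (2;())
  P = {1,5}:  v_{1} + v_{5} = v_{9}  →  sig = (2;(1))
  P = {1,9}:  v_{1} + v_{9} = v_{0}  →  sig = (2;(1))
  P = {7,10}:  v_{7} + v_{10} = v_{1} + v_{4}  →  sig = (2;(1,1))
  P = {8,10}:  v_{8} + v_{10} = v_{0} + v_{1} + v_{6}  →  sig = (2;(1,1,1))
  P = {5,10}:  v_{5} + v_{10} = v_{0} + v_{4} + v_{6} + v_{9}  →  sig = (2;(1,1,1,1))
  P = {9,10}:  v_{9} + v_{10} = 2·v_{0} + v_{4} + v_{6}  →  sig = (2;(1,1,2))
  P = {0,5}:  v_{0} + v_{5} = 2·v_{9}  →  sig = (2;(2))
  P = {0,6,7}:  v_{0} + v_{6} + v_{7} = 0  →  sig = (3;())
  P = {1,2,3}:  v_{1} + v_{2} + v_{3} = 0  →  sig = (3;())
  P = {0,2,3}:  v_{0} + v_{2} + v_{3} = v_{9}  →  sig = (3;(1))
  P = {2,3,9}:  v_{2} + v_{3} + v_{9} = v_{5}  →  sig = (3;(1))
  P = {6,7,9}:  v_{6} + v_{7} + v_{9} = v_{2} + v_{3}  →  sig = (3;(1,1))
  P = {2,3,10}:  v_{2} + v_{3} + v_{10} = v_{0} + v_{4} + v_{6}  →  sig = (3;(1,1,1))
  P = {5,6,7}:  v_{5} + v_{6} + v_{7} = 2·v_{2} + 2·v_{3}  →  sig = (3;(2,2))
  P = {0,1,4,6}:  v_{0} + v_{1} + v_{4} + v_{6} = v_{10}  →  sig = (4;(1))

Signatures (|P|; sorted positive RHS coefficients), sorted:
    |P|=2: 8 collections, coeffs (), (1), (1), (1,1), (1,1,1), (1,1,1,1), (1,1,2), (2)
    |P|=3: 7 collections, coeffs (), (), (1), (1), (1,1), (1,1,1), (2,2)
    |P|=4: 1 collection, coeffs (1)


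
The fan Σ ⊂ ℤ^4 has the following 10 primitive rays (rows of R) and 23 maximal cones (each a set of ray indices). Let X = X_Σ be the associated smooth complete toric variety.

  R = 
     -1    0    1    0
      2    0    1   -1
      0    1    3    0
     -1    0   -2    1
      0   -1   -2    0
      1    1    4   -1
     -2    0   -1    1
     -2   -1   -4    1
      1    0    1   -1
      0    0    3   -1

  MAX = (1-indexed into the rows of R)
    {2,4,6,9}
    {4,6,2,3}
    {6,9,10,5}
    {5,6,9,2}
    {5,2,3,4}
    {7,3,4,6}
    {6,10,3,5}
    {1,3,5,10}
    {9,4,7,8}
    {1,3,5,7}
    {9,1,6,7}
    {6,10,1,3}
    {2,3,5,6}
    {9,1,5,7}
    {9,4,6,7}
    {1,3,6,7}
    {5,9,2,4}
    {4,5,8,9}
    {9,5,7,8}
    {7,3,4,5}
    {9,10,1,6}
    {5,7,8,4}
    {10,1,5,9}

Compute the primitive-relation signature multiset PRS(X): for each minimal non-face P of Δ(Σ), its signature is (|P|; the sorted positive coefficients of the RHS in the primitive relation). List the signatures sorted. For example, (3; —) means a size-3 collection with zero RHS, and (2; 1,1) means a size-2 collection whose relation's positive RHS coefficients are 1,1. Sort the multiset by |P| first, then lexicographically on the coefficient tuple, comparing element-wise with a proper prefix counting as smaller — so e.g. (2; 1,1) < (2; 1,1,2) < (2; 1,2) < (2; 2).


Σ has 16 primitive collections:

  • {2,7}:  v_{2} + v_{7} = 0 ; sig = (2; —)
  • {1,4}:  v_{1} + v_{4} = v_{7} ; sig = (2; 1)
  • {3,8}:  v_{3} + v_{8} = v_{7} ; sig = (2; 1)
  • {3,9}:  v_{3} + v_{9} = v_{6} ; sig = (2; 1)
  • {4,10}:  v_{4} + v_{10} = v_{1} ; sig = (2; 1)
  • {1,2}:  v_{1} + v_{2} = v_{5} + v_{6} ; sig = (2; 1,1)
  • {6,8}:  v_{6} + v_{8} = v_{7} + v_{9} ; sig = (2; 1,1)
  • {2,8}:  v_{2} + v_{8} = v_{4} + v_{5} + v_{9} ; sig = (2; 1,1,1)
  • {8,10}:  v_{8} + v_{10} = v_{1} + v_{5} + v_{7} + v_{9} ; sig = (2; 1,1,1,1)
  • {1,8}:  v_{1} + v_{8} = v_{5} + 2·v_{7} + v_{9} ; sig = (2; 1,1,2)
  • {7,10}:  v_{7} + v_{10} = 2·v_{1} ; sig = (2; 2)
  • {2,10}:  v_{2} + v_{10} = 2·v_{5} + 2·v_{6} ; sig = (2; 2,2)
  • {4,5,6}:  v_{4} + v_{5} + v_{6} = 0 ; sig = (3; —)
  • {1,5,6}:  v_{1} + v_{5} + v_{6} = v_{10} ; sig = (3; 1)
  • {5,6,7}:  v_{5} + v_{6} + v_{7} = v_{1} ; sig = (3; 1)
  • {4,5,7,9}:  v_{4} + v_{5} + v_{7} + v_{9} = v_{8} ; sig = (4; 1)

so the primitive-relation signature multiset is
[(2; —), (2; 1), (2; 1), (2; 1), (2; 1), (2; 1,1), (2; 1,1), (2; 1,1,1), (2; 1,1,1,1), (2; 1,1,2), (2; 2), (2; 2,2), (3; —), (3; 1), (3; 1), (4; 1)]


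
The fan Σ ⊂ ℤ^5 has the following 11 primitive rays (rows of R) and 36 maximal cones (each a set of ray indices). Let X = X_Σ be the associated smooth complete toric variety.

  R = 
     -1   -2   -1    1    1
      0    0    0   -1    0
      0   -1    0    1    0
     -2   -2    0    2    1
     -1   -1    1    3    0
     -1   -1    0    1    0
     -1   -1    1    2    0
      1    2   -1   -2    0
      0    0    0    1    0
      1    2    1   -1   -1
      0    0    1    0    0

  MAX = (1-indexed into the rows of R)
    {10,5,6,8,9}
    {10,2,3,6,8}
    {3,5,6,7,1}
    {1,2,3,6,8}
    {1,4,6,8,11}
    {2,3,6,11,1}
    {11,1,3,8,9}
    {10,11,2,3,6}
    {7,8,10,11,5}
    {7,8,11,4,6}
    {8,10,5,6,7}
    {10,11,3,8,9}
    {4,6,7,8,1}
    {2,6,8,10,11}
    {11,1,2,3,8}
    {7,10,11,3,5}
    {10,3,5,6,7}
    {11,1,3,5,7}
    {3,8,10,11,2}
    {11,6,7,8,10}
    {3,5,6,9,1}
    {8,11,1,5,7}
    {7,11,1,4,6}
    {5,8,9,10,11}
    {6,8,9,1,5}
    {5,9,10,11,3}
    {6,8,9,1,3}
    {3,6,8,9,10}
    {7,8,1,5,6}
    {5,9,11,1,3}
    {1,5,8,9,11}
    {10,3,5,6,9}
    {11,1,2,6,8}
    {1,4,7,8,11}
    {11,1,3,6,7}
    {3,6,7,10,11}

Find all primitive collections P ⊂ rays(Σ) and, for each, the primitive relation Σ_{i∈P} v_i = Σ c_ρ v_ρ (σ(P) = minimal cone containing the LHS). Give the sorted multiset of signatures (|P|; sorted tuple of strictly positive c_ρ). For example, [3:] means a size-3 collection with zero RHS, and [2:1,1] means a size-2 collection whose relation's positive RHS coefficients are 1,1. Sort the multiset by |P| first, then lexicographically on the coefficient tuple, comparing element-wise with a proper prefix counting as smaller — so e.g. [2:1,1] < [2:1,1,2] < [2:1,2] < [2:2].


Primitive collections (16):

  P = {1,10}:  v_{1} + v_{10} = 0  ⟹  sig = [2:]
  P = {2,9}:  v_{2} + v_{9} = 0  ⟹  sig = [2:]
  P = {2,5}:  v_{2} + v_{5} = v_{7}  ⟹  sig = [2:1]
  P = {7,9}:  v_{7} + v_{9} = v_{5}  ⟹  sig = [2:1]
  P = {2,7}:  v_{2} + v_{7} = v_{6} + v_{11}  ⟹  sig = [2:1,1]
  P = {3,4}:  v_{3} + v_{4} = v_{1} + v_{7}  ⟹  sig = [2:1,1]
  P = {4,10}:  v_{4} + v_{10} = v_{6} + v_{7} + v_{8} + v_{11}  ⟹  sig = [2:1,1,1,1]
  P = {4,9}:  v_{4} + v_{9} = v_{1} + 2·v_{7} + v_{8}  ⟹  sig = [2:1,1,2]
  P = {2,4}:  v_{2} + v_{4} = v_{1} + 2·v_{6} + v_{8} + 2·v_{11}  ⟹  sig = [2:1,1,2,2]
  P = {4,5}:  v_{4} + v_{5} = v_{1} + 3·v_{7} + v_{8}  ⟹  sig = [2:1,1,3]
  P = {3,7,8}:  v_{3} + v_{7} + v_{8} = v_{9}  ⟹  sig = [3:1]
  P = {6,9,11}:  v_{6} + v_{9} + v_{11} = v_{7}  ⟹  sig = [3:1]
  P = {3,5,8}:  v_{3} + v_{5} + v_{8} = 2·v_{9}  ⟹  sig = [3:2]
  P = {5,6,11}:  v_{5} + v_{6} + v_{11} = 2·v_{7}  ⟹  sig = [3:2]
  P = {3,6,8,11}:  v_{3} + v_{6} + v_{8} + v_{11} = 0  ⟹  sig = [4:]
  P = {1,6,7,8,11}:  v_{1} + v_{6} + v_{7} + v_{8} + v_{11} = v_{4}  ⟹  sig = [5:1]

Hence PRS(X_Σ) =
{ [2:] ×2,  [2:1] ×2,  [2:1,1] ×2,  [2:1,1,1,1],  [2:1,1,2],  [2:1,1,2,2],  [2:1,1,3],  [3:1] ×2,  [3:2] ×2,  [4:],  [5:1] }


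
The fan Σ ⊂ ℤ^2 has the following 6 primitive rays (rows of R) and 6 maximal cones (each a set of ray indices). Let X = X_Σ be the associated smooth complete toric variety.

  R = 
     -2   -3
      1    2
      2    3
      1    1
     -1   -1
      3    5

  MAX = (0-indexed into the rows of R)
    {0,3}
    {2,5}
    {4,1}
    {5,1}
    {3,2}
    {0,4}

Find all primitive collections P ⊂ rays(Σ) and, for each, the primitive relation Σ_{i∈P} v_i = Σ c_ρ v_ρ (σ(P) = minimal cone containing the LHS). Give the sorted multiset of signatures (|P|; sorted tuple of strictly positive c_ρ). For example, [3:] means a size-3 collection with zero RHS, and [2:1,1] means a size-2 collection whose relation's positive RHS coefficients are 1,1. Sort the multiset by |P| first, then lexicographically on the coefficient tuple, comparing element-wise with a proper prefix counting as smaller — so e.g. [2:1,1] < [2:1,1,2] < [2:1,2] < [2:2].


The 9 primitive collections of Σ (r=6, n=2):

  {0,2}:  v_{0} + v_{2} = 0  so sig = [2:]
  {3,4}:  v_{3} + v_{4} = 0  so sig = [2:]
  {0,1}:  v_{0} + v_{1} = v_{4}  so sig = [2:1]
  {0,5}:  v_{0} + v_{5} = v_{1}  so sig = [2:1]
  {1,2}:  v_{1} + v_{2} = v_{5}  so sig = [2:1]
  {1,3}:  v_{1} + v_{3} = v_{2}  so sig = [2:1]
  {2,4}:  v_{2} + v_{4} = v_{1}  so sig = [2:1]
  {3,5}:  v_{3} + v_{5} = 2·v_{2}  so sig = [2:2]
  {4,5}:  v_{4} + v_{5} = 2·v_{1}  so sig = [2:2]

Signatures (|P|; sorted positive RHS coefficients), sorted:
    |P|=2: 9 collections, coeffs (), (), (1), (1), (1), (1), (1), (2), (2)


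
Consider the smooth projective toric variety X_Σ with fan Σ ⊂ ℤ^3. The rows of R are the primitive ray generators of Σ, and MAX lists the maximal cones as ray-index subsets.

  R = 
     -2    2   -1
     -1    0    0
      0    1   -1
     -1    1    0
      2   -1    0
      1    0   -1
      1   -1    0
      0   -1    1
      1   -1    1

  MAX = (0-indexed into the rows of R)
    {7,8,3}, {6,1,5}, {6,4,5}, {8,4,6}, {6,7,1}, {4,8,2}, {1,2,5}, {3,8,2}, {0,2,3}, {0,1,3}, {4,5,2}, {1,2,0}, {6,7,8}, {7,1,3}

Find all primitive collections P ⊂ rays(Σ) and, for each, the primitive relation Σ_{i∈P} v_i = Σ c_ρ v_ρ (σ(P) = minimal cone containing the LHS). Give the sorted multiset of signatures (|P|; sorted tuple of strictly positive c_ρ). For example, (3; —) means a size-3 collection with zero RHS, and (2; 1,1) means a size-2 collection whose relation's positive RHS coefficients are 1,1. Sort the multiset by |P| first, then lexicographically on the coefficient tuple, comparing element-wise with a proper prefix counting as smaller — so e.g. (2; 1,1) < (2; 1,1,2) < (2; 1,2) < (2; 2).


Σ has 16 primitive collections:

  {2,7}:  v_{2} + v_{7} = 0 ; sig = (2; —)
  {3,6}:  v_{3} + v_{6} = 0 ; sig = (2; —)
  {0,4}:  v_{0} + v_{4} = v_{2} ; sig = (2; 1)
  {0,8}:  v_{0} + v_{8} = v_{3} ; sig = (2; 1)
  {1,4}:  v_{1} + v_{4} = v_{6} ; sig = (2; 1)
  {1,8}:  v_{1} + v_{8} = v_{7} ; sig = (2; 1)
  {2,6}:  v_{2} + v_{6} = v_{5} ; sig = (2; 1)
  {3,5}:  v_{3} + v_{5} = v_{2} ; sig = (2; 1)
  {5,7}:  v_{5} + v_{7} = v_{6} ; sig = (2; 1)
  {5,8}:  v_{5} + v_{8} = v_{4} ; sig = (2; 1)
  {0,6}:  v_{0} + v_{6} = v_{1} + v_{2} ; sig = (2; 1,1)
  {0,7}:  v_{0} + v_{7} = v_{1} + v_{3} ; sig = (2; 1,1)
  {3,4}:  v_{3} + v_{4} = v_{2} + v_{8} ; sig = (2; 1,1)
  {4,7}:  v_{4} + v_{7} = v_{6} + v_{8} ; sig = (2; 1,1)
  {0,5}:  v_{0} + v_{5} = v_{1} + 2·v_{2} ; sig = (2; 1,2)
  {1,2,3}:  v_{1} + v_{2} + v_{3} = v_{0} ; sig = (3; 1)

Hence PRS(X_Σ) =
{ (2; —) ×2,  (2; 1) ×8,  (2; 1,1) ×4,  (2; 1,2),  (3; 1) }


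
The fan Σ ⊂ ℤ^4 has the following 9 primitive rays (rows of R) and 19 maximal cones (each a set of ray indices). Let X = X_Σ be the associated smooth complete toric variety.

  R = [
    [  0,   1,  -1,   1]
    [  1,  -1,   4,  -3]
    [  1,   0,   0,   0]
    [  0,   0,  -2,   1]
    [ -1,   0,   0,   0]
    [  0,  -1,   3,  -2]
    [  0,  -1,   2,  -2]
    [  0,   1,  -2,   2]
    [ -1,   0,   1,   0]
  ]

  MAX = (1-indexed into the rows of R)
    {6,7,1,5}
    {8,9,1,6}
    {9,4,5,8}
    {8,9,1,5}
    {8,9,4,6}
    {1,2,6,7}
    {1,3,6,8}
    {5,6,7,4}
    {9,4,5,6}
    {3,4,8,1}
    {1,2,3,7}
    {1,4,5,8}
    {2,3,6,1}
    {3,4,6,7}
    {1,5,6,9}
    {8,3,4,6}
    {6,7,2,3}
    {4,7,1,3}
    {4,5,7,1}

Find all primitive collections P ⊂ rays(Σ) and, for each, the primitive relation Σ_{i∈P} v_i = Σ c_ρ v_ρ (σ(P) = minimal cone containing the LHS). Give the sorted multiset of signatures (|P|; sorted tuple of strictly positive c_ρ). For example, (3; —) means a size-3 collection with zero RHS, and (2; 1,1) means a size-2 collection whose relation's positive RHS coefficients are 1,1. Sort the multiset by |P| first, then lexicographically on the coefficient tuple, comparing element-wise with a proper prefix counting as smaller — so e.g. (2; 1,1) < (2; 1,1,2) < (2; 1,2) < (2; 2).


12 collections generate NE(X_Σ); each relation:

  • {3,5}:  v_{3} + v_{5} = 0 — sig = (2; —)
  • {7,8}:  v_{7} + v_{8} = 0 — sig = (2; —)
  • {2,4}:  v_{2} + v_{4} = v_{3} + v_{7} — sig = (2; 1,1)
  • {3,9}:  v_{3} + v_{9} = v_{6} + v_{8} — sig = (2; 1,1)
  • {7,9}:  v_{7} + v_{9} = v_{5} + v_{6} — sig = (2; 1,1)
  • {2,5}:  v_{2} + v_{5} = v_{1} + v_{6} + v_{7} — sig = (2; 1,1,1)
  • {2,8}:  v_{2} + v_{8} = v_{1} + v_{3} + v_{6} — sig = (2; 1,1,1)
  • {2,9}:  v_{2} + v_{9} = v_{1} + 2·v_{6} — sig = (2; 1,2)
  • {1,4,6}:  v_{1} + v_{4} + v_{6} = 0 — sig = (3; —)
  • {5,6,8}:  v_{5} + v_{6} + v_{8} = v_{9} — sig = (3; 1)
  • {1,4,9}:  v_{1} + v_{4} + v_{9} = v_{5} + v_{8} — sig = (3; 1,1)
  • {1,3,6,7}:  v_{1} + v_{3} + v_{6} + v_{7} = v_{2} — sig = (4; 1)

Sorted signature multiset PRS(X):
{ (2; —) ×2,  (2; 1,1) ×3,  (2; 1,1,1) ×2,  (2; 1,2),  (3; —),  (3; 1),  (3; 1,1),  (4; 1) }


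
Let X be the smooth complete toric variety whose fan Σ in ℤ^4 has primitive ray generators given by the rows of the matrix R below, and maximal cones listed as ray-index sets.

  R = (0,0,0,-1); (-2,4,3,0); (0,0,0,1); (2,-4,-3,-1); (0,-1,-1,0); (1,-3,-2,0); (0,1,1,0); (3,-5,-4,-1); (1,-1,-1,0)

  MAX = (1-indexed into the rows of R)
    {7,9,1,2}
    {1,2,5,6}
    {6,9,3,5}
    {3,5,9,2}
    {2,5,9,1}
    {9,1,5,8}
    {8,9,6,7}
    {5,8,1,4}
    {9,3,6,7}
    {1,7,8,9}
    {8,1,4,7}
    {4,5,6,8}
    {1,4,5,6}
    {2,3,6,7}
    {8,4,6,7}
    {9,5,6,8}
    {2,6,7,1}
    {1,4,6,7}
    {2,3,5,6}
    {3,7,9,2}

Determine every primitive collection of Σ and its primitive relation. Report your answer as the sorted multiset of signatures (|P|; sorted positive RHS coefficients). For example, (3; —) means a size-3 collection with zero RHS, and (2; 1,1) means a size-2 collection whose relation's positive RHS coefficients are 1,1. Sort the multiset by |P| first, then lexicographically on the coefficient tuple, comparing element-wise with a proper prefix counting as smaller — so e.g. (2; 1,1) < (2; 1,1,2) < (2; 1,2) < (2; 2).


Δ(Σ) — 9 vertices, 10 min non-faces:

  {1,3}:  v_{1} + v_{3} = 0  ⟹  sig = (2; —)
  {5,7}:  v_{5} + v_{7} = 0  ⟹  sig = (2; —)
  {2,4}:  v_{2} + v_{4} = v_{1}  ⟹  sig = (2; 1)
  {4,9}:  v_{4} + v_{9} = v_{8}  ⟹  sig = (2; 1)
  {2,8}:  v_{2} + v_{8} = v_{1} + v_{9}  ⟹  sig = (2; 1,1)
  {3,4}:  v_{3} + v_{4} = v_{6} + v_{9}  ⟹  sig = (2; 1,1)
  {3,8}:  v_{3} + v_{8} = v_{6} + 2·v_{9}  ⟹  sig = (2; 1,2)
  {2,6,9}:  v_{2} + v_{6} + v_{9} = 0  ⟹  sig = (3; —)
  {1,6,9}:  v_{1} + v_{6} + v_{9} = v_{4}  ⟹  sig = (3; 1)
  {1,6,8}:  v_{1} + v_{6} + v_{8} = 2·v_{4}  ⟹  sig = (3; 2)

Hence PRS(X_Σ) =
[(2; —), (2; —), (2; 1), (2; 1), (2; 1,1), (2; 1,1), (2; 1,2), (3; —), (3; 1), (3; 2)]


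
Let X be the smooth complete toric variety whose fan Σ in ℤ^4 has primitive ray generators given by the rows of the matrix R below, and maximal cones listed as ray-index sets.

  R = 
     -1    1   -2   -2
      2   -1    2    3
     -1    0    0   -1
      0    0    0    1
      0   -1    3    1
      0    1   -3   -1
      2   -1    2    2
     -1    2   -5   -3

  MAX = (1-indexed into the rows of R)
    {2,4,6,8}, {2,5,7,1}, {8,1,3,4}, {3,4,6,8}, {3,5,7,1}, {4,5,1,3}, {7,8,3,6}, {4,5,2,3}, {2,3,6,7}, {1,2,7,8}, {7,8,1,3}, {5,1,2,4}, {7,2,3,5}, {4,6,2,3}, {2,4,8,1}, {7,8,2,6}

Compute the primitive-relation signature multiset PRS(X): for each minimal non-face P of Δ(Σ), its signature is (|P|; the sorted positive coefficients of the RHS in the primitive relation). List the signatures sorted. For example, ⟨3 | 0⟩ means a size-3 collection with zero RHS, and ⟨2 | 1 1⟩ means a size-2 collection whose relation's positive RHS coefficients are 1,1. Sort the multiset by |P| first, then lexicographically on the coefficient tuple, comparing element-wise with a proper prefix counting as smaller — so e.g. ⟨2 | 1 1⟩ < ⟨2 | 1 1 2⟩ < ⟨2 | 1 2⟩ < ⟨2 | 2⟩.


Primitive collections (6):

  • {5,6}:  v_{5} + v_{6} = 0  ⇒ sig = ⟨2 | 0⟩
  • {1,6}:  v_{1} + v_{6} = v_{8}  ⇒ sig = ⟨2 | 1⟩
  • {4,7}:  v_{4} + v_{7} = v_{2}  ⇒ sig = ⟨2 | 1⟩
  • {5,8}:  v_{5} + v_{8} = v_{1}  ⇒ sig = ⟨2 | 1⟩
  • {1,2,3}:  v_{1} + v_{2} + v_{3} = 0  ⇒ sig = ⟨3 | 0⟩
  • {2,3,8}:  v_{2} + v_{3} + v_{8} = v_{6}  ⇒ sig = ⟨3 | 1⟩

Sorted signature multiset PRS(X):
{ ⟨2 | 0⟩,  ⟨2 | 1⟩ ×3,  ⟨3 | 0⟩,  ⟨3 | 1⟩ }


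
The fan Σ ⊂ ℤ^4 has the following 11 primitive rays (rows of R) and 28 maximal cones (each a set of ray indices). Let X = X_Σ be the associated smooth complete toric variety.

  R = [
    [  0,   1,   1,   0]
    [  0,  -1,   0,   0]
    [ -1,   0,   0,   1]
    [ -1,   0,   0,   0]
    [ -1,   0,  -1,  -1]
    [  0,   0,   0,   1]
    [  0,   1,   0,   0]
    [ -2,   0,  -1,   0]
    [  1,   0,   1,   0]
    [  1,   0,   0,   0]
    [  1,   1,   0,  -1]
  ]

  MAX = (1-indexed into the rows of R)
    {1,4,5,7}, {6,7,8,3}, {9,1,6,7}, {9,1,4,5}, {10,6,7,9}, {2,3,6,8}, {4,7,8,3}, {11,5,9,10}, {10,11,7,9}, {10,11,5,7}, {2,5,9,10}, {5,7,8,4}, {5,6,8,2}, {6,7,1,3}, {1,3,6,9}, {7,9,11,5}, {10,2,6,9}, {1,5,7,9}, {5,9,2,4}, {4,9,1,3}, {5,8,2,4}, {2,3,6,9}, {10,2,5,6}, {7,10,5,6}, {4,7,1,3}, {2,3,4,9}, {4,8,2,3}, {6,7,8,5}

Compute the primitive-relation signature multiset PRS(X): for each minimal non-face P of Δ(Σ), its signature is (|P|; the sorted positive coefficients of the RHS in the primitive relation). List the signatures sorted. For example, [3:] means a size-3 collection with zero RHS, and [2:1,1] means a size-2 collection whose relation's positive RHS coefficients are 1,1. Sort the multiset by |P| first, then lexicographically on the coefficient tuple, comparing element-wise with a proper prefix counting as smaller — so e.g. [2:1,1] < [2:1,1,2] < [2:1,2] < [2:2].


Primitive collections (21):

  P={2,7}:  v_{2} + v_{7} = 0  ⟹  sig = [2:]
  P={4,10}:  v_{4} + v_{10} = 0  ⟹  sig = [2:]
  P={3,5}:  v_{3} + v_{5} = v_{8}  ⟹  sig = [2:1]
  P={3,10}:  v_{3} + v_{10} = v_{6}  ⟹  sig = [2:1]
  P={3,11}:  v_{3} + v_{11} = v_{7}  ⟹  sig = [2:1]
  P={4,6}:  v_{4} + v_{6} = v_{3}  ⟹  sig = [2:1]
  P={8,9}:  v_{8} + v_{9} = v_{4}  ⟹  sig = [2:1]
  P={1,2}:  v_{1} + v_{2} = v_{4} + v_{9}  ⟹  sig = [2:1,1]
  P={1,10}:  v_{1} + v_{10} = v_{7} + v_{9}  ⟹  sig = [2:1,1]
  P={6,11}:  v_{6} + v_{11} = v_{7} + v_{10}  ⟹  sig = [2:1,1]
  P={8,10}:  v_{8} + v_{10} = v_{5} + v_{6}  ⟹  sig = [2:1,1]
  P={8,11}:  v_{8} + v_{11} = v_{5} + v_{7}  ⟹  sig = [2:1,1]
  P={2,11}:  v_{2} + v_{11} = v_{5} + v_{9} + v_{10}  ⟹  sig = [2:1,1,1]
  P={4,11}:  v_{4} + v_{11} = v_{5} + v_{7} + v_{9}  ⟹  sig = [2:1,1,1]
  P={1,8}:  v_{1} + v_{8} = 2·v_{4} + v_{7}  ⟹  sig = [2:1,2]
  P={1,11}:  v_{1} + v_{11} = v_{5} + 2·v_{7} + 2·v_{9}  ⟹  sig = [2:1,2,2]
  P={5,6,9}:  v_{5} + v_{6} + v_{9} = 0  ⟹  sig = [3:]
  P={4,7,9}:  v_{4} + v_{7} + v_{9} = v_{1}  ⟹  sig = [3:1]
  P={1,5,6}:  v_{1} + v_{5} + v_{6} = v_{4} + v_{7}  ⟹  sig = [3:1,1]
  P={3,7,9}:  v_{3} + v_{7} + v_{9} = v_{1} + v_{6}  ⟹  sig = [3:1,1]
  P={5,7,9,10}:  v_{5} + v_{7} + v_{9} + v_{10} = v_{11}  ⟹  sig = [4:1]

so the primitive-relation signature multiset is
    |P|=2: 16 collections, coeffs (), (), (1), (1), (1), (1), (1), (1,1), (1,1), (1,1), (1,1), (1,1), (1,1,1), (1,1,1), (1,2), (1,2,2)
    |P|=3: 4 collections, coeffs (), (1), (1,1), (1,1)
    |P|=4: 1 collection, coeffs (1)


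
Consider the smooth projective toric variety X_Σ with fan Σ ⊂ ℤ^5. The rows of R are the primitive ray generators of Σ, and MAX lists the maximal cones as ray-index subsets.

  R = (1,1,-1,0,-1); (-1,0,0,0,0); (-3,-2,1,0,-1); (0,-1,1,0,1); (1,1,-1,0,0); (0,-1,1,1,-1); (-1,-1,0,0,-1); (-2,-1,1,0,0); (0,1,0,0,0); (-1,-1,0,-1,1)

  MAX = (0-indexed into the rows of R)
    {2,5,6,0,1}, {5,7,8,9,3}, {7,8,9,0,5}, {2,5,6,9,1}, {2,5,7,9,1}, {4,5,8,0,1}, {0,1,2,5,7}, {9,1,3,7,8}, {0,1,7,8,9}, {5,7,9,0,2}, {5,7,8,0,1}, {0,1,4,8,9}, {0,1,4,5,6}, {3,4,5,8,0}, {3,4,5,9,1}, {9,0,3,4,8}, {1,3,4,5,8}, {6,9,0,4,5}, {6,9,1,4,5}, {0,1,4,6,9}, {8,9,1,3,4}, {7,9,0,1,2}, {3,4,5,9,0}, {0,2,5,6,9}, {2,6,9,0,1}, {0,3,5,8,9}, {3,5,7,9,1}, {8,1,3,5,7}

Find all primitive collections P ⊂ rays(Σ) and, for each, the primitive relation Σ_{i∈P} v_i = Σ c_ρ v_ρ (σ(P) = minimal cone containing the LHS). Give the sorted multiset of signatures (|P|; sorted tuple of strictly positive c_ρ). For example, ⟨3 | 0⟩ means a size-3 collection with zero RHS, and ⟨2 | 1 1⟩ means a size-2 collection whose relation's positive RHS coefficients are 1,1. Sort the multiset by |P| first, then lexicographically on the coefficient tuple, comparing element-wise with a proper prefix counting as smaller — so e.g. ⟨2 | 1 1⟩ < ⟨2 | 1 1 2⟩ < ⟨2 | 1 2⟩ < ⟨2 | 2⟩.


|primitive collections| = 12. Relations:

  {4,7}:  v_{4} + v_{7} = v_{1}  ⇒ sig = ⟨2 | 1⟩
  {6,7}:  v_{6} + v_{7} = v_{2}  ⇒ sig = ⟨2 | 1⟩
  {2,4}:  v_{2} + v_{4} = v_{1} + v_{6}  ⇒ sig = ⟨2 | 1 1⟩
  {3,6}:  v_{3} + v_{6} = v_{5} + v_{9}  ⇒ sig = ⟨2 | 1 1⟩
  {6,8}:  v_{6} + v_{8} = v_{0} + v_{7}  ⇒ sig = ⟨2 | 1 1⟩
  {2,3}:  v_{2} + v_{3} = v_{5} + v_{7} + v_{9}  ⇒ sig = ⟨2 | 1 1 1⟩
  {2,8}:  v_{2} + v_{8} = v_{0} + 2·v_{7}  ⇒ sig = ⟨2 | 1 2⟩
  {0,1,3}:  v_{0} + v_{1} + v_{3} = 0  ⇒ sig = ⟨3 | 0⟩
  {0,3,7}:  v_{0} + v_{3} + v_{7} = v_{5} + v_{8} + v_{9}  ⇒ sig = ⟨3 | 1 1 1⟩
  {4,5,8,9}:  v_{4} + v_{5} + v_{8} + v_{9} = 0  ⇒ sig = ⟨4 | 0⟩
  {0,1,5,9}:  v_{0} + v_{1} + v_{5} + v_{9} = v_{6}  ⇒ sig = ⟨4 | 1⟩
  {1,5,8,9}:  v_{1} + v_{5} + v_{8} + v_{9} = v_{7}  ⇒ sig = ⟨4 | 1⟩

Sorted signature multiset PRS(X):
    ⟨2 | 1⟩
    ⟨2 | 1⟩
    ⟨2 | 1 1⟩
    ⟨2 | 1 1⟩
    ⟨2 | 1 1⟩
    ⟨2 | 1 1 1⟩
    ⟨2 | 1 2⟩
    ⟨3 | 0⟩
    ⟨3 | 1 1 1⟩
    ⟨4 | 0⟩
    ⟨4 | 1⟩
    ⟨4 | 1⟩


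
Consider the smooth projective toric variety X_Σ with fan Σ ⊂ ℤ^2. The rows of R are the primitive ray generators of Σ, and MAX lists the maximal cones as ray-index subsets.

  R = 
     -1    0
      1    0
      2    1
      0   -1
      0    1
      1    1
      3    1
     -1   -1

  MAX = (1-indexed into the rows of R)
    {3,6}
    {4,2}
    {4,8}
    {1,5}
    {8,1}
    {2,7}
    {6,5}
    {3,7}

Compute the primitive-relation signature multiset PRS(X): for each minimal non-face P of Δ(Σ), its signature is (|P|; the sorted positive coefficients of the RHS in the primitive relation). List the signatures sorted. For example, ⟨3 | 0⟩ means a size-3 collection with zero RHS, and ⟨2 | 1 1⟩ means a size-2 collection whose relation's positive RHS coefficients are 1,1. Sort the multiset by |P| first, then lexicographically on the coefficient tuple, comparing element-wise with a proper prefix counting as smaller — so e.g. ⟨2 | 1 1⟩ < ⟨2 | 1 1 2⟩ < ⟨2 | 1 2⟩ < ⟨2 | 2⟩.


Primitive collections (20):

  • {1,2}:  v_{1} + v_{2} = 0 — sig = ⟨2 | 0⟩
  • {4,5}:  v_{4} + v_{5} = 0 — sig = ⟨2 | 0⟩
  • {6,8}:  v_{6} + v_{8} = 0 — sig = ⟨2 | 0⟩
  • {1,3}:  v_{1} + v_{3} = v_{6} — sig = ⟨2 | 1⟩
  • {1,4}:  v_{1} + v_{4} = v_{8} — sig = ⟨2 | 1⟩
  • {1,6}:  v_{1} + v_{6} = v_{5} — sig = ⟨2 | 1⟩
  • {1,7}:  v_{1} + v_{7} = v_{3} — sig = ⟨2 | 1⟩
  • {2,3}:  v_{2} + v_{3} = v_{7} — sig = ⟨2 | 1⟩
  • {2,5}:  v_{2} + v_{5} = v_{6} — sig = ⟨2 | 1⟩
  • {2,6}:  v_{2} + v_{6} = v_{3} — sig = ⟨2 | 1⟩
  • {2,8}:  v_{2} + v_{8} = v_{4} — sig = ⟨2 | 1⟩
  • {3,8}:  v_{3} + v_{8} = v_{2} — sig = ⟨2 | 1⟩
  • {4,6}:  v_{4} + v_{6} = v_{2} — sig = ⟨2 | 1⟩
  • {5,8}:  v_{5} + v_{8} = v_{1} — sig = ⟨2 | 1⟩
  • {5,7}:  v_{5} + v_{7} = v_{3} + v_{6} — sig = ⟨2 | 1 1⟩
  • {3,4}:  v_{3} + v_{4} = 2·v_{2} — sig = ⟨2 | 2⟩
  • {3,5}:  v_{3} + v_{5} = 2·v_{6} — sig = ⟨2 | 2⟩
  • {6,7}:  v_{6} + v_{7} = 2·v_{3} — sig = ⟨2 | 2⟩
  • {7,8}:  v_{7} + v_{8} = 2·v_{2} — sig = ⟨2 | 2⟩
  • {4,7}:  v_{4} + v_{7} = 3·v_{2} — sig = ⟨2 | 3⟩

so the primitive-relation signature multiset is
    |P|=2: 20 collections, coeffs (), (), (), (1), (1), (1), (1), (1), (1), (1), (1), (1), (1), (1), (1,1), (2), (2), (2), (2), (3)
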